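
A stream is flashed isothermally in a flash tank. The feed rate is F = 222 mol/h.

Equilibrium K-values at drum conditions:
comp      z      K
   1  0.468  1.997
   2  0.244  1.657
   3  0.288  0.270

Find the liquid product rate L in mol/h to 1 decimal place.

L = 79.0 mol/h

Material balance + equilibrium reduce to Σ zᵢ(Kᵢ−1)/(1+ψ(Kᵢ−1)) = 0.
Check two-phase: ΣzᵢKᵢ = 1.417 > 1 and Σzᵢ/Kᵢ = 1.448 > 1, so g(0) = 0.417 > 0 and g(1) = -0.448 < 0.
Iterate (Newton) starting at ψ = 0.53:
  ψ = 0.530: g = 0.0813, g' = -0.665 → ψ = 0.652
  ψ = 0.652: g = -0.0063, g' = -0.782 → ψ = 0.644
Converged at ψ = 0.644.
Then V = ψ·F = 0.6440·222 = 143.0 mol/h and L = F − V = 79.0 mol/h.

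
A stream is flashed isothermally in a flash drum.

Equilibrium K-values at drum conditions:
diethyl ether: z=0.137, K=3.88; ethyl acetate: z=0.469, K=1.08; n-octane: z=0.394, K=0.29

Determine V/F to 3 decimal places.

V/F = 0.149

Material balance + equilibrium reduce to Σ zᵢ(Kᵢ−1)/(1+V/F(Kᵢ−1)) = 0.
g(0) = ΣzᵢKᵢ − 1 = 0.152 and g(1) = 1 − Σzᵢ/Kᵢ = -0.828, so a root lies in (0, 1).
Newton iteration, V/F⁰ = 0.5:
  V/F = 0.500: g = -0.2359, g' = -0.671 → V/F = 0.148
  V/F = 0.148: g = 0.0008, g' = -0.809 → V/F = 0.149
Converged at V/F = 0.149.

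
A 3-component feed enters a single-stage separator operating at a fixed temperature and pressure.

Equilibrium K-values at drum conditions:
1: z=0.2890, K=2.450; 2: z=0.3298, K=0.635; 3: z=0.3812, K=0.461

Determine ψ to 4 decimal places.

ψ = 0.1387

Material balance + equilibrium reduce to Σ zᵢ(Kᵢ−1)/(1+ψ(Kᵢ−1)) = 0.
Feasibility: ΣzᵢKᵢ = 1.0932, Σzᵢ/Kᵢ = 1.4642 — both > 1, two phases present.
Newton–Raphson from ψ = 0.61:
  ψ = 0.6100: g = -0.23860, g' = -0.4896 → ψ = 0.1227
  ψ = 0.1227: g = 0.00973, g' = -0.6131 → ψ = 0.1385
  ψ = 0.1385: g = 0.00011, g' = -0.5994 → ψ = 0.1387
Converged at ψ = 0.1387.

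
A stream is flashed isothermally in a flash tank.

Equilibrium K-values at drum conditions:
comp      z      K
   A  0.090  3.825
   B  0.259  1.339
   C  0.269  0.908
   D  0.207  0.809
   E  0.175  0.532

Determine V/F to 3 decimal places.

V/F = 0.518

Rachford–Rice: g(V/F) = Σ zᵢ(Kᵢ−1)/(1+V/F(Kᵢ−1)) = 0.
g(0) = ΣzᵢKᵢ − 1 = 0.196 and g(1) = 1 − Σzᵢ/Kᵢ = -0.098, so a root lies in (0, 1).
Iterate (Newton) starting at V/F = 0.34:
  V/F = 0.340: g = 0.0432, g' = -0.276 → V/F = 0.496
  V/F = 0.496: g = 0.0047, g' = -0.223 → V/F = 0.517
  V/F = 0.517: g = 0.0000, g' = -0.219 → V/F = 0.518
Converged at V/F = 0.518.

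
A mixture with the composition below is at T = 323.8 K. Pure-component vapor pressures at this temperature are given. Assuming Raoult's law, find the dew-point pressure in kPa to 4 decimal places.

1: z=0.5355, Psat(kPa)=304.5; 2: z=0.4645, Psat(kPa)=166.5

At the dew point ψ → 1, so Σzᵢ/Kᵢ = 1 with Kᵢ = Pᵢˢᵃᵗ/P ⇒ 1/P = Σzᵢ/Pᵢˢᵃᵗ.
1/P = 0.5355/304.5 + 0.4645/166.5 = 0.0045484 ⇒ P = 219.8570 kPa

Pdew = 219.8570 kPa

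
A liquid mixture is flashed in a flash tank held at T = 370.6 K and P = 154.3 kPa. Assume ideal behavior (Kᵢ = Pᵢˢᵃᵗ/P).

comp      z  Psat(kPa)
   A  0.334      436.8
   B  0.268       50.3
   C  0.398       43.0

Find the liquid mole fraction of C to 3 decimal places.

Raoult's law: Kᵢ = Pᵢˢᵃᵗ/P = Pᵢˢᵃᵗ/154.3.
  K_A = 436.8/154.3 = 2.83085, K_B = 50.3/154.3 = 0.32599, K_C = 43.0/154.3 = 0.27868
Material balance + equilibrium reduce to Σ zᵢ(Kᵢ−1)/(1+V/F(Kᵢ−1)) = 0.
Feasibility: ΣzᵢKᵢ = 1.144, Σzᵢ/Kᵢ = 2.368 — both > 1, two phases present.
Iterate (Newton) starting at V/F = 0.5:
  V/F = 0.500: g = -0.4022, g' = -1.089 → V/F = 0.131
  V/F = 0.131: g = -0.0215, g' = -1.128 → V/F = 0.112
Converged at V/F = 0.112.
Compositions from xᵢ = zᵢ/(1+V/F(Kᵢ−1)), yᵢ = Kᵢxᵢ:
  A: x = 0.277, y = 0.785
  B: x = 0.290, y = 0.094
  C: x = 0.433, y = 0.121

x_C = 0.433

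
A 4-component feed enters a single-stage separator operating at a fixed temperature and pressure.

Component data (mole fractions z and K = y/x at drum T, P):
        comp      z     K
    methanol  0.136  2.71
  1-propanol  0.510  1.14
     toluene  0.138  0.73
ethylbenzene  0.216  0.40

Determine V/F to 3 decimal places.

V/F = 0.378

Material balance + equilibrium reduce to Σ zᵢ(Kᵢ−1)/(1+V/F(Kᵢ−1)) = 0.
Feasibility: ΣzᵢKᵢ = 1.137, Σzᵢ/Kᵢ = 1.227 — both > 1, two phases present.
Iterate (Newton) starting at V/F = 0.56:
  V/F = 0.560: g = -0.0541, g' = -0.303 → V/F = 0.381
  V/F = 0.381: g = -0.0010, g' = -0.298 → V/F = 0.378
Converged at V/F = 0.378.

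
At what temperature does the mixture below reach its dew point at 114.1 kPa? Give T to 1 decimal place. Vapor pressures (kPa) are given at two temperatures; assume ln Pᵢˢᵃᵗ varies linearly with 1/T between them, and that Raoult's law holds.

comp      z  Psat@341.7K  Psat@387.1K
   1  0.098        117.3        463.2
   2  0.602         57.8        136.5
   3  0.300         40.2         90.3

T = 381.3 K

Dew-point temperature: Σzᵢ·P/Pᵢˢᵃᵗ(T) = 1. Interpolate ln Pᵢˢᵃᵗ = aᵢ + bᵢ/T.
  T = 341.7 K: ΣzᵢP/Pᵢˢᵃᵗ = 2.1352
  T = 387.1 K: ΣzᵢP/Pᵢˢᵃᵗ = 0.9064
  T = 364.4 K: ΣzᵢP/Pᵢˢᵃᵗ = 1.3528
  T = 375.8 K: ΣzᵢP/Pᵢˢᵃᵗ = 1.0994
  T = 381.5 K: ΣzᵢP/Pᵢˢᵃᵗ = 0.9959
  T = 378.6 K: ΣzᵢP/Pᵢˢᵃᵗ = 1.0469
Interpolating between 378.6 K and 381.5 K gives T ≈ 381.3 K.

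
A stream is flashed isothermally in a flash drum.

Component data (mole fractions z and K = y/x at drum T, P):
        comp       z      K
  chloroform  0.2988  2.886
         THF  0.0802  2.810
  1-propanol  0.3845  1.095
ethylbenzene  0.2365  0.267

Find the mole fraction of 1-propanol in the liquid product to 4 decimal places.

x_1-propanol = 0.3611

Rachford–Rice: g(ψ) = Σ zᵢ(Kᵢ−1)/(1+ψ(Kᵢ−1)) = 0.
g(0) = ΣzᵢKᵢ − 1 = 0.5719 and g(1) = 1 − Σzᵢ/Kᵢ = -0.3690, so a root lies in (0, 1).
Newton iteration, ψ⁰ = 0.6:
  ψ = 0.6000: g = 0.05907, g' = -0.7023 → ψ = 0.6841
  ψ = 0.6841: g = -0.00250, g' = -0.7694 → ψ = 0.6809
Converged at ψ = 0.6808.
Compositions from xᵢ = zᵢ/(1+ψ(Kᵢ−1)), yᵢ = Kᵢxᵢ:
  chloroform: x = 0.1308, y = 0.3775
  THF: x = 0.0359, y = 0.1010
  1-propanol: x = 0.3611, y = 0.3954
  ethylbenzene: x = 0.4721, y = 0.1261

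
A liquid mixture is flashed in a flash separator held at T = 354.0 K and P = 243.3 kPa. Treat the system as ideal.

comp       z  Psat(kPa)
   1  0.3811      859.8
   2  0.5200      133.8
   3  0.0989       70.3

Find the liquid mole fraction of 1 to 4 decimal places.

x_1 = 0.1645

Raoult's law: Kᵢ = Pᵢˢᵃᵗ/P = Pᵢˢᵃᵗ/243.3.
  K_1 = 859.8/243.3 = 3.533909, K_2 = 133.8/243.3 = 0.549938, K_3 = 70.3/243.3 = 0.288944
Let ψ = V/F and solve Σ zᵢ(Kᵢ−1)/(1+ψ(Kᵢ−1)) = 0.
Check two-phase: ΣzᵢKᵢ = 1.6613 > 1 and Σzᵢ/Kᵢ = 1.3957 > 1, so g(0) = 0.6613 > 0 and g(1) = -0.3957 < 0.
Iterate (Newton) starting at ψ = 0.5:
  ψ = 0.5000: g = 0.01487, g' = -0.7719 → ψ = 0.5193
  ψ = 0.5193: g = 0.00010, g' = -0.7613 → ψ = 0.5194
Converged at ψ = 0.5194.
Compositions from xᵢ = zᵢ/(1+ψ(Kᵢ−1)), yᵢ = Kᵢxᵢ:
  1: x = 0.1645, y = 0.5815
  2: x = 0.6786, y = 0.3732
  3: x = 0.1568, y = 0.0453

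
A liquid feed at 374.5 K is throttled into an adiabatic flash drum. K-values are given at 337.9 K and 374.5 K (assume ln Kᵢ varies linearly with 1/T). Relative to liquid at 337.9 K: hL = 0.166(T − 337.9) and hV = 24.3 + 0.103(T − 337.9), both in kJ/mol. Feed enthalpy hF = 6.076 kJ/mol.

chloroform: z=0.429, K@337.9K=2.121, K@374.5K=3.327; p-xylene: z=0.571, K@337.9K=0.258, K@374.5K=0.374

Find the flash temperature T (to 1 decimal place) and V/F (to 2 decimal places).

Adiabatic flash: solve Rachford–Rice at each trial T, then check hF = ψ·hV(T) + (1−ψ)·hL(T).
  T = 337.9 K: K = (2.121, 0.258), RR gives ψ = 0.069, H_out = 1.672 kJ/mol
  T = 374.5 K: K = (3.327, 0.374), RR gives ψ = 0.440, H_out = 15.751 kJ/mol
  T = 356.2 K: K = (2.687, 0.314), RR gives ψ = 0.287, H_out = 9.672 kJ/mol
  T = 347.0 K: K = (2.393, 0.285), RR gives ψ = 0.190, H_out = 6.024 kJ/mol
  T = 351.6 K: K = (2.538, 0.299), RR gives ψ = 0.241, H_out = 7.919 kJ/mol
  T = 349.3 K: K = (2.465, 0.292), RR gives ψ = 0.216, H_out = 6.992 kJ/mol
Linear interpolation between T = 347.0 (H_out = 6.024) and T = 349.3 (H_out = 6.992) on hF = 6.076 gives T ≈ 347.1 K, at which ψ = 0.19.

T = 347.1 K, V/F = 0.19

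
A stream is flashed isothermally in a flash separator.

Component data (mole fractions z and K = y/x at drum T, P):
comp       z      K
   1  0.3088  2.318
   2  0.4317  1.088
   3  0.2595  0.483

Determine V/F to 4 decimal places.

Rachford–Rice: g(V/F) = Σ zᵢ(Kᵢ−1)/(1+V/F(Kᵢ−1)) = 0.
Check two-phase: ΣzᵢKᵢ = 1.3108 > 1 and Σzᵢ/Kᵢ = 1.0673 > 1, so g(0) = 0.3108 > 0 and g(1) = -0.0673 < 0.
Newton iteration, V/F⁰ = 0.68:
  V/F = 0.6800: g = 0.04358, g' = -0.3171 → V/F = 0.8174
  V/F = 0.8174: g = -0.00100, g' = -0.3353 → V/F = 0.8145
Converged at V/F = 0.8144.

V/F = 0.8144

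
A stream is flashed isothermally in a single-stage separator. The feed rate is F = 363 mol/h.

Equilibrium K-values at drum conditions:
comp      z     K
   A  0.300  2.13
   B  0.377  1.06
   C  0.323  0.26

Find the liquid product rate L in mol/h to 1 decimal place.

L = 277.1 mol/h

Let β = V/F and solve Σ zᵢ(Kᵢ−1)/(1+β(Kᵢ−1)) = 0.
Check two-phase: ΣzᵢKᵢ = 1.123 > 1 and Σzᵢ/Kᵢ = 1.739 > 1, so g(0) = 0.123 > 0 and g(1) = -0.739 < 0.
Iterate (Newton) starting at β = 0.56:
  β = 0.560: g = -0.1787, g' = -0.661 → β = 0.290
  β = 0.290: g = -0.0266, g' = -0.505 → β = 0.237
Converged at β = 0.237.
Then V = β·F = 0.2367·363 = 85.9 mol/h and L = F − V = 277.1 mol/h.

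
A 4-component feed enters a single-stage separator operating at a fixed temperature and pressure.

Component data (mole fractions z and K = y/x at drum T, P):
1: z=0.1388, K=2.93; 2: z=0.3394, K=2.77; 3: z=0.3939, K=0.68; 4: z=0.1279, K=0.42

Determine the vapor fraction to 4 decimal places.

ψ = 0.8946

Material balance + equilibrium reduce to Σ zᵢ(Kᵢ−1)/(1+ψ(Kᵢ−1)) = 0.
Feasibility: ΣzᵢKᵢ = 1.6684, Σzᵢ/Kᵢ = 1.0537 — both > 1, two phases present.
Iterate (Newton) starting at ψ = 0.5:
  ψ = 0.5000: g = 0.20048, g' = -0.5757 → ψ = 0.8483
  ψ = 0.8483: g = 0.02270, g' = -0.4870 → ψ = 0.8949
  ψ = 0.8949: g = -0.00014, g' = -0.4940 → ψ = 0.8946
Converged at ψ = 0.8946.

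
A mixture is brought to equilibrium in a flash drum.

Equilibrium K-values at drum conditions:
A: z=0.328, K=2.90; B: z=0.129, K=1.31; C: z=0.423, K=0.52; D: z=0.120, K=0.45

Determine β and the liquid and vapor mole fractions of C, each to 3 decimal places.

β = 0.493, x_C = 0.554, y_C = 0.288

Newton iteration, β⁰ = 0.5:
  β = 0.500: g = -0.0040, g' = -0.558 → β = 0.493
Converged at β = 0.493.
Compositions from xᵢ = zᵢ/(1+β(Kᵢ−1)), yᵢ = Kᵢxᵢ:
  A: x = 0.169, y = 0.491
  B: x = 0.112, y = 0.147
  C: x = 0.554, y = 0.288
  D: x = 0.165, y = 0.074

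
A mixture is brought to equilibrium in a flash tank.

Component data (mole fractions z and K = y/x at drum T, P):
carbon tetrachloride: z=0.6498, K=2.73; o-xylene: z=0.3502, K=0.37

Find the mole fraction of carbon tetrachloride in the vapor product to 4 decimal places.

Material balance + equilibrium reduce to Σ zᵢ(Kᵢ−1)/(1+ψ(Kᵢ−1)) = 0.
g(0) = ΣzᵢKᵢ − 1 = 0.9035 and g(1) = 1 − Σzᵢ/Kᵢ = -0.1845, so a root lies in (0, 1).
Newton–Raphson from ψ = 0.34:
  ψ = 0.3400: g = 0.42705, g' = -0.9961 → ψ = 0.7687
  ψ = 0.7687: g = 0.05468, g' = -0.8809 → ψ = 0.8308
  ψ = 0.8308: g = -0.00168, g' = -0.9393 → ψ = 0.8290
Converged at ψ = 0.8290.
Compositions from xᵢ = zᵢ/(1+ψ(Kᵢ−1)), yᵢ = Kᵢxᵢ:
  carbon tetrachloride: x = 0.2669, y = 0.7288
  o-xylene: x = 0.7331, y = 0.2712

y_carbon tetrachloride = 0.7288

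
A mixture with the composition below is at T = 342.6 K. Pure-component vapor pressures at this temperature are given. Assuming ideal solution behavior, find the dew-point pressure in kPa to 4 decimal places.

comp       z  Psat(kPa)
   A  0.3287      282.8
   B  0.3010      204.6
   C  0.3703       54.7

Pdew = 106.3477 kPa

At the dew point ψ → 1, so Σzᵢ/Kᵢ = 1 with Kᵢ = Pᵢˢᵃᵗ/P ⇒ 1/P = Σzᵢ/Pᵢˢᵃᵗ.
1/P = 0.3287/282.8 + 0.3010/204.6 + 0.3703/54.7 = 0.0094031 ⇒ P = 106.3477 kPa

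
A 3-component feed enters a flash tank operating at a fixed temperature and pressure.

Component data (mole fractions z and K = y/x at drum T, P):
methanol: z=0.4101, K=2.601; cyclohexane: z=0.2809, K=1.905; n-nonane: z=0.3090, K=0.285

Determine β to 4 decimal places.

Rachford–Rice: g(β) = Σ zᵢ(Kᵢ−1)/(1+β(Kᵢ−1)) = 0.
Feasibility: ΣzᵢKᵢ = 1.6898, Σzᵢ/Kᵢ = 1.3893 — both > 1, two phases present.
Newton iteration, β⁰ = 0.5:
  β = 0.5000: g = 0.19581, g' = -0.8160 → β = 0.7400
  β = 0.7400: g = -0.01637, g' = -1.0151 → β = 0.7238
  β = 0.7238: g = -0.00022, g' = -0.9882 → β = 0.7236
Converged at β = 0.7236.

β = 0.7236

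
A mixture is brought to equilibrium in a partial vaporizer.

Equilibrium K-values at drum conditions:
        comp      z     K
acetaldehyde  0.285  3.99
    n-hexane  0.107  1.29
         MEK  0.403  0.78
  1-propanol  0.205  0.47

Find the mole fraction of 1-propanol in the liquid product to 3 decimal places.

Material balance + equilibrium reduce to Σ zᵢ(Kᵢ−1)/(1+ψ(Kᵢ−1)) = 0.
Check two-phase: ΣzᵢKᵢ = 1.686 > 1 and Σzᵢ/Kᵢ = 1.107 > 1, so g(0) = 0.686 > 0 and g(1) = -0.107 < 0.
Newton iteration, ψ⁰ = 0.39:
  ψ = 0.390: g = 0.1873, g' = -0.665 → ψ = 0.672
  ψ = 0.672: g = 0.0365, g' = -0.454 → ψ = 0.752
  ψ = 0.752: g = 0.0008, g' = -0.435 → ψ = 0.754
Converged at ψ = 0.754.
Compositions from xᵢ = zᵢ/(1+ψ(Kᵢ−1)), yᵢ = Kᵢxᵢ:
  acetaldehyde: x = 0.088, y = 0.349
  n-hexane: x = 0.088, y = 0.113
  MEK: x = 0.483, y = 0.377
  1-propanol: x = 0.341, y = 0.160

x_1-propanol = 0.341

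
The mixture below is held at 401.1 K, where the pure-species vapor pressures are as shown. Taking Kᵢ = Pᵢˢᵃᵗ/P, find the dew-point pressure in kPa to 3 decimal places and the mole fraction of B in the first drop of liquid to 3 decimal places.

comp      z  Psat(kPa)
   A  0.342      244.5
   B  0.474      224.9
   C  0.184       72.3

Pdew = 165.253 kPa, x_B = 0.348

At the dew point ψ → 1, so Σzᵢ/Kᵢ = 1 with Kᵢ = Pᵢˢᵃᵗ/P ⇒ 1/P = Σzᵢ/Pᵢˢᵃᵗ.
1/P = 0.342/244.5 + 0.474/224.9 + 0.184/72.3 = 0.006051 ⇒ P = 165.253 kPa
xᵢ = zᵢP/Pᵢˢᵃᵗ ⇒ x_B = 0.474·165.253/224.9 = 0.348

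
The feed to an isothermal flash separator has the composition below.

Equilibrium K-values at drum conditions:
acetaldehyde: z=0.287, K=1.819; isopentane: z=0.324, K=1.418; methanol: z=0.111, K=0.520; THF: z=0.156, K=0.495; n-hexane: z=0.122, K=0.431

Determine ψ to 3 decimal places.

Let ψ = V/F and solve Σ zᵢ(Kᵢ−1)/(1+ψ(Kᵢ−1)) = 0.
Feasibility: ΣzᵢKᵢ = 1.169, Σzᵢ/Kᵢ = 1.198 — both > 1, two phases present.
Newton iteration, ψ⁰ = 0.5:
  ψ = 0.500: g = 0.0063, g' = -0.328 → ψ = 0.519
Converged at ψ = 0.519.

ψ = 0.519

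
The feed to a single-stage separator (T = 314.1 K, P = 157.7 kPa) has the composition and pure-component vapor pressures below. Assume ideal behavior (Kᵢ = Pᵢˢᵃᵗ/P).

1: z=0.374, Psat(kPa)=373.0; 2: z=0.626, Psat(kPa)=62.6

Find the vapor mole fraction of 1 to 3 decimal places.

Raoult's law: Kᵢ = Pᵢˢᵃᵗ/P = Pᵢˢᵃᵗ/157.7.
  K_1 = 373.0/157.7 = 2.36525, K_2 = 62.6/157.7 = 0.39696
Binary case is linear: z₁(K₁−1)(1+V/F(K₂−1)) + z₂(K₂−1)(1+V/F(K₁−1)) = 0
⇒ V/F = [z₁(K₁−1)+z₂(K₂−1)] / [−(K₁−1)(K₂−1)] = 0.1331/0.8233 = 0.162
Compositions from xᵢ = zᵢ/(1+V/F(Kᵢ−1)), yᵢ = Kᵢxᵢ:
  1: x = 0.306, y = 0.725
  2: x = 0.694, y = 0.275

y_1 = 0.725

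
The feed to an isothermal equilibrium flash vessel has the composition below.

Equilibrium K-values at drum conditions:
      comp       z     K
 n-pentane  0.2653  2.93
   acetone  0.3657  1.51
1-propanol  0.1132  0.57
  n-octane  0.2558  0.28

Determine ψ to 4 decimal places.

Material balance + equilibrium reduce to Σ zᵢ(Kᵢ−1)/(1+ψ(Kᵢ−1)) = 0.
Check two-phase: ΣzᵢKᵢ = 1.4657 > 1 and Σzᵢ/Kᵢ = 1.4449 > 1, so g(0) = 0.4657 > 0 and g(1) = -0.4449 < 0.
Iterate (Newton) starting at ψ = 0.5:
  ψ = 0.5000: g = 0.05940, g' = -0.6740 → ψ = 0.5881
  ψ = 0.5881: g = -0.00131, g' = -0.7095 → ψ = 0.5863
Converged at ψ = 0.5863.

ψ = 0.5863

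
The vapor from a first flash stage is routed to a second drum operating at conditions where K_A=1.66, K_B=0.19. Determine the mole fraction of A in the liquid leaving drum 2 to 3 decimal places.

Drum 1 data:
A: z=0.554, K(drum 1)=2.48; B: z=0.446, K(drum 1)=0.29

x_A (drum 2) = 0.551

Drum 1:
Rachford–Rice: g(ψ₁) = Σ zᵢ(Kᵢ−1)/(1+ψ₁(Kᵢ−1)) = 0.
Feasibility: ΣzᵢKᵢ = 1.503, Σzᵢ/Kᵢ = 1.761 — both > 1, two phases present.
Binary case is linear: z₁(K₁−1)(1+ψ₁(K₂−1)) + z₂(K₂−1)(1+ψ₁(K₁−1)) = 0
⇒ ψ₁ = [z₁(K₁−1)+z₂(K₂−1)] / [−(K₁−1)(K₂−1)] = 0.5033/1.0508 = 0.479
Drum-1 compositions:
  A: x = 0.324, y = 0.804
  B: x = 0.676, y = 0.196
Drum-2 feed = drum-1 vapor: z₂ = (0.8040, 0.1960).
Drum 2:
Let ψ₂ = V/F and solve Σ zᵢ(Kᵢ−1)/(1+ψ₂(Kᵢ−1)) = 0.
Check two-phase: ΣzᵢKᵢ = 1.372 > 1 and Σzᵢ/Kᵢ = 1.516 > 1, so g(0) = 0.372 > 0 and g(1) = -0.516 < 0.
Newton iteration, ψ₂⁰ = 0.5:
  ψ₂ = 0.500: g = 0.1322, g' = -0.561 → ψ₂ = 0.736
  ψ₂ = 0.736: g = -0.0355, g' = -0.946 → ψ₂ = 0.698
  ψ₂ = 0.698: g = -0.0020, g' = -0.845 → ψ₂ = 0.696
Converged at ψ₂ = 0.696.
  A: x = 0.551, y = 0.915
  B: x = 0.449, y = 0.085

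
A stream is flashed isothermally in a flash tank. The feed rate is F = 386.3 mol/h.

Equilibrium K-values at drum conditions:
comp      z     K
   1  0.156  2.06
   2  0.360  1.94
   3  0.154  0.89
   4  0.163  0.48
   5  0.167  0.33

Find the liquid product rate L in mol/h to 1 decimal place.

L = 163.1 mol/h

Let ψ = V/F and solve Σ zᵢ(Kᵢ−1)/(1+ψ(Kᵢ−1)) = 0.
g(0) = ΣzᵢKᵢ − 1 = 0.290 and g(1) = 1 − Σzᵢ/Kᵢ = -0.280, so a root lies in (0, 1).
Newton iteration, ψ⁰ = 0.5:
  ψ = 0.500: g = 0.0376, g' = -0.474 → ψ = 0.579
  ψ = 0.579: g = -0.0007, g' = -0.493 → ψ = 0.578
Converged at ψ = 0.578.
Then V = ψ·F = 0.5779·386.3 = 223.2 mol/h and L = F − V = 163.1 mol/h.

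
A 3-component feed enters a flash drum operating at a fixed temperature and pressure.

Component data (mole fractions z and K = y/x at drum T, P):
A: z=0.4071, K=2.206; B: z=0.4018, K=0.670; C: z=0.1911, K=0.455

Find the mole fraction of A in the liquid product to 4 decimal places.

Rachford–Rice: g(V/F) = Σ zᵢ(Kᵢ−1)/(1+V/F(Kᵢ−1)) = 0.
g(0) = ΣzᵢKᵢ − 1 = 0.2542 and g(1) = 1 − Σzᵢ/Kᵢ = -0.2042, so a root lies in (0, 1).
Newton iteration, V/F⁰ = 0.5:
  V/F = 0.5000: g = 0.00432, g' = -0.4004 → V/F = 0.5108
Converged at V/F = 0.5108.
Compositions from xᵢ = zᵢ/(1+V/F(Kᵢ−1)), yᵢ = Kᵢxᵢ:
  A: x = 0.2519, y = 0.5557
  B: x = 0.4833, y = 0.3238
  C: x = 0.2648, y = 0.1205

x_A = 0.2519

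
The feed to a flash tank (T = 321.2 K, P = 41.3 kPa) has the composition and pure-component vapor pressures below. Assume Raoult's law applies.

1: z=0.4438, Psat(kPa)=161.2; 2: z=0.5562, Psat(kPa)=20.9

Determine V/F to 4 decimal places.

V/F = 0.7069

Raoult's law: Kᵢ = Pᵢˢᵃᵗ/P = Pᵢˢᵃᵗ/41.3.
  K_1 = 161.2/41.3 = 3.903148, K_2 = 20.9/41.3 = 0.506053
Rachford–Rice: g(V/F) = Σ zᵢ(Kᵢ−1)/(1+V/F(Kᵢ−1)) = 0.
Check two-phase: ΣzᵢKᵢ = 2.0137 > 1 and Σzᵢ/Kᵢ = 1.2128 > 1, so g(0) = 1.0137 > 0 and g(1) = -0.2128 < 0.
Binary case is linear: z₁(K₁−1)(1+V/F(K₂−1)) + z₂(K₂−1)(1+V/F(K₁−1)) = 0
⇒ V/F = [z₁(K₁−1)+z₂(K₂−1)] / [−(K₁−1)(K₂−1)] = 1.01368/1.43400 = 0.7069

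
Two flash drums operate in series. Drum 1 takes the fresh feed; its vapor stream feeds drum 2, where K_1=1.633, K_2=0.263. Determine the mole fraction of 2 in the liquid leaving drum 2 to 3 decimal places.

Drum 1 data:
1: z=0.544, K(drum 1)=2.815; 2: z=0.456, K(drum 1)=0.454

Drum 1:
Material balance + equilibrium reduce to Σ zᵢ(Kᵢ−1)/(1+ψ₁(Kᵢ−1)) = 0.
Feasibility: ΣzᵢKᵢ = 1.738, Σzᵢ/Kᵢ = 1.198 — both > 1, two phases present.
Binary case is linear: z₁(K₁−1)(1+ψ₁(K₂−1)) + z₂(K₂−1)(1+ψ₁(K₁−1)) = 0
⇒ ψ₁ = [z₁(K₁−1)+z₂(K₂−1)] / [−(K₁−1)(K₂−1)] = 0.7384/0.9910 = 0.745
Drum-1 compositions:
  1: x = 0.231, y = 0.651
  2: x = 0.769, y = 0.349
Drum-2 feed = drum-1 vapor: z₂ = (0.6510, 0.3490).
Drum 2:
Let ψ₂ = V/F and solve Σ zᵢ(Kᵢ−1)/(1+ψ₂(Kᵢ−1)) = 0.
g(0) = ΣzᵢKᵢ − 1 = 0.155 and g(1) = 1 − Σzᵢ/Kᵢ = -0.726, so a root lies in (0, 1).
Binary case is linear: z₁(K₁−1)(1+ψ₂(K₂−1)) + z₂(K₂−1)(1+ψ₂(K₁−1)) = 0
⇒ ψ₂ = [z₁(K₁−1)+z₂(K₂−1)] / [−(K₁−1)(K₂−1)] = 0.1549/0.4665 = 0.332
  1: x = 0.538, y = 0.878
  2: x = 0.462, y = 0.122

x_2 (drum 2) = 0.462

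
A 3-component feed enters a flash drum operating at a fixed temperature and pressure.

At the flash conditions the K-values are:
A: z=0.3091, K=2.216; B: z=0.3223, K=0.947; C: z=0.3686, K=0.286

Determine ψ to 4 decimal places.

Material balance + equilibrium reduce to Σ zᵢ(Kᵢ−1)/(1+ψ(Kᵢ−1)) = 0.
g(0) = ΣzᵢKᵢ − 1 = 0.0956 and g(1) = 1 − Σzᵢ/Kᵢ = -0.7686, so a root lies in (0, 1).
Newton iteration, ψ⁰ = 0.68:
  ψ = 0.6800: g = -0.32353, g' = -0.8478 → ψ = 0.2984
  ψ = 0.2984: g = -0.07601, g' = -0.5504 → ψ = 0.1603
  ψ = 0.1603: g = 0.00011, g' = -0.5606 → ψ = 0.1605
Converged at ψ = 0.1605.

ψ = 0.1605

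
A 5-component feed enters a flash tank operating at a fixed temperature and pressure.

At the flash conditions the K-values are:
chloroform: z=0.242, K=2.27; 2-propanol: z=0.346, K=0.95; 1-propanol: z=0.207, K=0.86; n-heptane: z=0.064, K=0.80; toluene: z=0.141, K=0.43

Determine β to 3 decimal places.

β = 0.551

Material balance + equilibrium reduce to Σ zᵢ(Kᵢ−1)/(1+β(Kᵢ−1)) = 0.
g(0) = ΣzᵢKᵢ − 1 = 0.168 and g(1) = 1 − Σzᵢ/Kᵢ = -0.119, so a root lies in (0, 1).
Newton–Raphson from β = 0.61:
  β = 0.610: g = -0.0141, g' = -0.241 → β = 0.551
Converged at β = 0.551.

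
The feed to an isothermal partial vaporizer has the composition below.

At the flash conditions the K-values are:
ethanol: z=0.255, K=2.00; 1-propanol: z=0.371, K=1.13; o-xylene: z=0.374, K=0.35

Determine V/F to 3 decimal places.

V/F = 0.149

Rachford–Rice: g(V/F) = Σ zᵢ(Kᵢ−1)/(1+V/F(Kᵢ−1)) = 0.
Feasibility: ΣzᵢKᵢ = 1.060, Σzᵢ/Kᵢ = 1.524 — both > 1, two phases present.
Newton iteration, V/F⁰ = 0.5:
  V/F = 0.500: g = -0.1449, g' = -0.466 → V/F = 0.189
  V/F = 0.189: g = -0.0156, g' = -0.392 → V/F = 0.149
Converged at V/F = 0.149.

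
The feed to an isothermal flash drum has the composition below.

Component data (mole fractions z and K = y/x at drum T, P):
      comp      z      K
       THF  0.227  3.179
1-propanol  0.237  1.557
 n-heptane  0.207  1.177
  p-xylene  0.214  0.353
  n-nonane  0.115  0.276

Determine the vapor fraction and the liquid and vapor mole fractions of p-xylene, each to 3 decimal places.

Rachford–Rice: g(ψ) = Σ zᵢ(Kᵢ−1)/(1+ψ(Kᵢ−1)) = 0.
Check two-phase: ΣzᵢKᵢ = 1.442 > 1 and Σzᵢ/Kᵢ = 1.422 > 1, so g(0) = 0.442 > 0 and g(1) = -0.422 < 0.
Newton–Raphson from ψ = 0.33:
  ψ = 0.330: g = 0.1484, g' = -0.672 → ψ = 0.551
  ψ = 0.551: g = 0.0055, g' = -0.654 → ψ = 0.559
Converged at ψ = 0.559.
Compositions from xᵢ = zᵢ/(1+ψ(Kᵢ−1)), yᵢ = Kᵢxᵢ:
  THF: x = 0.102, y = 0.325
  1-propanol: x = 0.181, y = 0.281
  n-heptane: x = 0.188, y = 0.222
  p-xylene: x = 0.335, y = 0.118
  n-nonane: x = 0.193, y = 0.053

ψ = 0.559, x_p-xylene = 0.335, y_p-xylene = 0.118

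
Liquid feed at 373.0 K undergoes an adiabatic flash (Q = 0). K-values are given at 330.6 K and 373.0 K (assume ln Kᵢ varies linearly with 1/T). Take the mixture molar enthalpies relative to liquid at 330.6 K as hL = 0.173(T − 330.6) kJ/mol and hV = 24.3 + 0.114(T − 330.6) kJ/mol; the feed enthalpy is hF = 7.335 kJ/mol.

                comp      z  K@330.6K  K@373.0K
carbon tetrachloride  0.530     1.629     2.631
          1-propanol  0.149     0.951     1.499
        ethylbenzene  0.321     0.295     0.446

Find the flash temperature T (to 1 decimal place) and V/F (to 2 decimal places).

T = 331.7 K, V/F = 0.30

Adiabatic flash: solve Rachford–Rice at each trial T, then check hF = ψ·hV(T) + (1−ψ)·hL(T).
  T = 330.6 K: K = (1.629, 0.951, 0.295), RR gives ψ = 0.265, H_out = 6.442 kJ/mol
  T = 373.0 K: K = (2.631, 1.499, 0.446), RR gives ψ = 0.971, H_out = 28.495 kJ/mol
  T = 351.8 K: K = (2.100, 1.210, 0.367), RR gives ψ = 0.687, H_out = 19.511 kJ/mol
  T = 341.2 K: K = (1.857, 1.077, 0.330), RR gives ψ = 0.511, H_out = 13.936 kJ/mol
  T = 335.9 K: K = (1.741, 1.013, 0.312), RR gives ψ = 0.401, H_out = 10.535 kJ/mol
  T = 333.2 K: K = (1.683, 0.981, 0.303), RR gives ψ = 0.336, H_out = 8.557 kJ/mol
  T = 331.9 K: K = (1.656, 0.966, 0.299), RR gives ψ = 0.301, H_out = 7.528 kJ/mol
Linear interpolation between T = 330.6 (H_out = 6.442) and T = 331.9 (H_out = 7.528) on hF = 7.335 gives T ≈ 331.7 K, at which ψ = 0.30.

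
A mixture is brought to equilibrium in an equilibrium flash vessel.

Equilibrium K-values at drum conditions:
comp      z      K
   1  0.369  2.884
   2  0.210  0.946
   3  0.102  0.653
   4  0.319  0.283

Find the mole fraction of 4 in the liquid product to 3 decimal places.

x_4 = 0.461

Material balance + equilibrium reduce to Σ zᵢ(Kᵢ−1)/(1+ψ(Kᵢ−1)) = 0.
Check two-phase: ΣzᵢKᵢ = 1.420 > 1 and Σzᵢ/Kᵢ = 1.633 > 1, so g(0) = 0.420 > 0 and g(1) = -0.633 < 0.
Newton–Raphson from ψ = 0.47:
  ψ = 0.470: g = -0.0302, g' = -0.760 → ψ = 0.430
Converged at ψ = 0.430.
Compositions from xᵢ = zᵢ/(1+ψ(Kᵢ−1)), yᵢ = Kᵢxᵢ:
  1: x = 0.204, y = 0.588
  2: x = 0.215, y = 0.203
  3: x = 0.120, y = 0.078
  4: x = 0.461, y = 0.131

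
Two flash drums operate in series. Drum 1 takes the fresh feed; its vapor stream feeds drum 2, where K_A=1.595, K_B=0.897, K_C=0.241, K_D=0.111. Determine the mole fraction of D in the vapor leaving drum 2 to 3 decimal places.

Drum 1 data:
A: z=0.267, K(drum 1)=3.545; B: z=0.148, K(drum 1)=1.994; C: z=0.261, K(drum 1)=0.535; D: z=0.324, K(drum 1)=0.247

Drum 1:
Material balance + equilibrium reduce to Σ zᵢ(Kᵢ−1)/(1+ψ₁(Kᵢ−1)) = 0.
Check two-phase: ΣzᵢKᵢ = 1.461 > 1 and Σzᵢ/Kᵢ = 1.949 > 1, so g(0) = 0.461 > 0 and g(1) = -0.949 < 0.
Newton–Raphson from ψ₁ = 0.5:
  ψ₁ = 0.500: g = -0.1521, g' = -0.968 → ψ₁ = 0.343
  ψ₁ = 0.343: g = -0.0007, g' = -0.988 → ψ₁ = 0.342
Converged at ψ₁ = 0.342.
Drum-1 compositions:
  A: x = 0.143, y = 0.506
  B: x = 0.110, y = 0.220
  C: x = 0.310, y = 0.166
  D: x = 0.436, y = 0.108
Drum-2 feed = drum-1 vapor: z₂ = (0.5059, 0.2202, 0.1661, 0.1078).
Drum 2:
Rachford–Rice: g(ψ₂) = Σ zᵢ(Kᵢ−1)/(1+ψ₂(Kᵢ−1)) = 0.
g(0) = ΣzᵢKᵢ − 1 = 0.056 and g(1) = 1 − Σzᵢ/Kᵢ = -1.223, so a root lies in (0, 1).
Newton iteration, ψ₂⁰ = 0.5:
  ψ₂ = 0.500: g = -0.1676, g' = -0.634 → ψ₂ = 0.236
  ψ₂ = 0.236: g = -0.0339, g' = -0.418 → ψ₂ = 0.154
  ψ₂ = 0.154: g = -0.0012, g' = -0.390 → ψ₂ = 0.151
Converged at ψ₂ = 0.151.
  A: x = 0.464, y = 0.740
  B: x = 0.224, y = 0.201
  C: x = 0.188, y = 0.045
  D: x = 0.125, y = 0.014

y_D (drum 2) = 0.014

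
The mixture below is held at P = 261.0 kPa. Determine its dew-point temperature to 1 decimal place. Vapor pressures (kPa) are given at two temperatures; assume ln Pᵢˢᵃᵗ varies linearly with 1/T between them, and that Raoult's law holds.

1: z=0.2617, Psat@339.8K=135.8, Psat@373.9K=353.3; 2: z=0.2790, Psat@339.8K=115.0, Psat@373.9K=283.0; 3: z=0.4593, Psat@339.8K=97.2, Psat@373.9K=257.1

Dew-point temperature: Σzᵢ·P/Pᵢˢᵃᵗ(T) = 1. Interpolate ln Pᵢˢᵃᵗ = aᵢ + bᵢ/T.
  T = 339.8 K: ΣzᵢP/Pᵢˢᵃᵗ = 2.3695
  T = 373.9 K: ΣzᵢP/Pᵢˢᵃᵗ = 0.9169
  T = 356.9 K: ΣzᵢP/Pᵢˢᵃᵗ = 1.4388
  T = 365.4 K: ΣzᵢP/Pᵢˢᵃᵗ = 1.1425
  T = 369.6 K: ΣzᵢP/Pᵢˢᵃᵗ = 1.0235
  T = 371.8 K: ΣzᵢP/Pᵢˢᵃᵗ = 0.9672
Interpolating between 369.6 K and 371.8 K gives T ≈ 370.5 K.

T = 370.5 K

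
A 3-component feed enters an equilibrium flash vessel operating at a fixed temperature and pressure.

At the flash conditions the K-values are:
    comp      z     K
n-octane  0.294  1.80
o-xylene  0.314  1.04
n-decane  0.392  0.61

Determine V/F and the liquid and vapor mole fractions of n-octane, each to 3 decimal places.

Material balance + equilibrium reduce to Σ zᵢ(Kᵢ−1)/(1+V/F(Kᵢ−1)) = 0.
g(0) = ΣzᵢKᵢ − 1 = 0.095 and g(1) = 1 − Σzᵢ/Kᵢ = -0.108, so a root lies in (0, 1).
Newton–Raphson from V/F = 0.31:
  V/F = 0.310: g = 0.0270, g' = -0.198 → V/F = 0.446
  V/F = 0.446: g = 0.0006, g' = -0.190 → V/F = 0.449
Converged at V/F = 0.449.
Compositions from xᵢ = zᵢ/(1+V/F(Kᵢ−1)), yᵢ = Kᵢxᵢ:
  n-octane: x = 0.216, y = 0.389
  o-xylene: x = 0.308, y = 0.321
  n-decane: x = 0.475, y = 0.290

V/F = 0.449, x_n-octane = 0.216, y_n-octane = 0.389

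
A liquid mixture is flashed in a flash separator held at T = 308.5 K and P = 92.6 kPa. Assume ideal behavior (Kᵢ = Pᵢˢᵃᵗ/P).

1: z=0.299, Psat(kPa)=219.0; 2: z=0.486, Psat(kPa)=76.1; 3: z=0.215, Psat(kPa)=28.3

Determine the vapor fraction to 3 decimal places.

Raoult's law: Kᵢ = Pᵢˢᵃᵗ/P = Pᵢˢᵃᵗ/92.6.
  K_1 = 219.0/92.6 = 2.36501, K_2 = 76.1/92.6 = 0.82181, K_3 = 28.3/92.6 = 0.30562
Iterate (Newton) starting at ψ = 0.5:
  ψ = 0.500: g = -0.0812, g' = -0.459 → ψ = 0.323
  ψ = 0.323: g = -0.0011, g' = -0.458 → ψ = 0.321
Converged at ψ = 0.321.

ψ = 0.321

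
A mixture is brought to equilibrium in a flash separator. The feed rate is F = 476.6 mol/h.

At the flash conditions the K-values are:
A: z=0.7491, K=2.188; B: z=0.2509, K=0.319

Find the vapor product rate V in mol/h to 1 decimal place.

V = 423.6 mol/h

Rachford–Rice: g(β) = Σ zᵢ(Kᵢ−1)/(1+β(Kᵢ−1)) = 0.
Check two-phase: ΣzᵢKᵢ = 1.7191 > 1 and Σzᵢ/Kᵢ = 1.1289 > 1, so g(0) = 0.7191 > 0 and g(1) = -0.1289 < 0.
Iterate (Newton) starting at β = 0.5:
  β = 0.5000: g = 0.29922, g' = -0.6836 → β = 0.9377
  β = 0.9377: g = -0.05177, g' = -1.1273 → β = 0.8918
  β = 0.8918: g = -0.00297, g' = -1.0038 → β = 0.8888
Converged at β = 0.8888.
Then V = β·F = 0.8888·476.6 = 423.6 mol/h and L = F − V = 53.0 mol/h.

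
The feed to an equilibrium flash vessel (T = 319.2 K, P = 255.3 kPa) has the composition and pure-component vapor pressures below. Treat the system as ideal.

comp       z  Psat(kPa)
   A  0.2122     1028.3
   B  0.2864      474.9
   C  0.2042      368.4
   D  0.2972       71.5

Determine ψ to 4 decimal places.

Raoult's law: Kᵢ = Pᵢˢᵃᵗ/P = Pᵢˢᵃᵗ/255.3.
  K_A = 1028.3/255.3 = 4.027810, K_B = 474.9/255.3 = 1.860165, K_C = 368.4/255.3 = 1.443008, K_D = 71.5/255.3 = 0.280063
Iterate (Newton) starting at ψ = 0.5:
  ψ = 0.5000: g = 0.16760, g' = -0.8143 → ψ = 0.7058
  ψ = 0.7058: g = -0.00800, g' = -0.9397 → ψ = 0.6973
  ψ = 0.6973: g = -0.00005, g' = -0.9283 → ψ = 0.6972
Converged at ψ = 0.6972.

ψ = 0.6972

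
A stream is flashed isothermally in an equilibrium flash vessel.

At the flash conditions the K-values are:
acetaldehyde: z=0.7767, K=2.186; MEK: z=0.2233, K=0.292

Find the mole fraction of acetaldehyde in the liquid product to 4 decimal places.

Material balance + equilibrium reduce to Σ zᵢ(Kᵢ−1)/(1+ψ(Kᵢ−1)) = 0.
Feasibility: ΣzᵢKᵢ = 1.7631, Σzᵢ/Kᵢ = 1.1200 — both > 1, two phases present.
Binary case is linear: z₁(K₁−1)(1+ψ(K₂−1)) + z₂(K₂−1)(1+ψ(K₁−1)) = 0
⇒ ψ = [z₁(K₁−1)+z₂(K₂−1)] / [−(K₁−1)(K₂−1)] = 0.76307/0.83969 = 0.9088
Compositions from xᵢ = zᵢ/(1+ψ(Kᵢ−1)), yᵢ = Kᵢxᵢ:
  acetaldehyde: x = 0.3738, y = 0.8172
  MEK: x = 0.6262, y = 0.1828

x_acetaldehyde = 0.3738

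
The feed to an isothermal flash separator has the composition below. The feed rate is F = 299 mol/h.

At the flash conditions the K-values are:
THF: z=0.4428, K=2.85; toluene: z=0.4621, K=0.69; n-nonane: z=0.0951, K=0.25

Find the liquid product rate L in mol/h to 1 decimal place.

L = 77.9 mol/h

Let β = V/F and solve Σ zᵢ(Kᵢ−1)/(1+β(Kᵢ−1)) = 0.
g(0) = ΣzᵢKᵢ − 1 = 0.6046 and g(1) = 1 − Σzᵢ/Kᵢ = -0.2055, so a root lies in (0, 1).
Newton iteration, β⁰ = 0.5:
  β = 0.5000: g = 0.14190, g' = -0.6081 → β = 0.7333
  β = 0.7333: g = 0.00369, g' = -0.6114 → β = 0.7394
Converged at β = 0.7394.
Then V = β·F = 0.7394·299 = 221.1 mol/h and L = F − V = 77.9 mol/h.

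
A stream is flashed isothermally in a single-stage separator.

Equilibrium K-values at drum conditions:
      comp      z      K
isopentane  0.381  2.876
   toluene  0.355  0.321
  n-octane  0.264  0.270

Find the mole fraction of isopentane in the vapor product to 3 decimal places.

y_isopentane = 0.782

Let β = V/F and solve Σ zᵢ(Kᵢ−1)/(1+β(Kᵢ−1)) = 0.
Check two-phase: ΣzᵢKᵢ = 1.281 > 1 and Σzᵢ/Kᵢ = 2.216 > 1, so g(0) = 0.281 > 0 and g(1) = -1.216 < 0.
Newton iteration, β⁰ = 0.46:
  β = 0.460: g = -0.2570, g' = -1.051 → β = 0.216
  β = 0.216: g = -0.0021, g' = -1.103 → β = 0.214
Converged at β = 0.214.
Compositions from xᵢ = zᵢ/(1+β(Kᵢ−1)), yᵢ = Kᵢxᵢ:
  isopentane: x = 0.272, y = 0.782
  toluene: x = 0.415, y = 0.133
  n-octane: x = 0.313, y = 0.084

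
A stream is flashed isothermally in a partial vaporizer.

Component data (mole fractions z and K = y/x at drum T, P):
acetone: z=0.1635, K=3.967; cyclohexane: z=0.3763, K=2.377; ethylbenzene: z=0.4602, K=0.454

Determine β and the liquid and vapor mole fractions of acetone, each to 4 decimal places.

Material balance + equilibrium reduce to Σ zᵢ(Kᵢ−1)/(1+β(Kᵢ−1)) = 0.
Feasibility: ΣzᵢKᵢ = 1.7520, Σzᵢ/Kᵢ = 1.2132 — both > 1, two phases present.
Iterate (Newton) starting at β = 0.5:
  β = 0.5000: g = 0.15659, g' = -0.7432 → β = 0.7107
  β = 0.7107: g = 0.00734, g' = -0.6975 → β = 0.7212
Converged at β = 0.7212.
Compositions from xᵢ = zᵢ/(1+β(Kᵢ−1)), yᵢ = Kᵢxᵢ:
  acetone: x = 0.0521, y = 0.2066
  cyclohexane: x = 0.1888, y = 0.4488
  ethylbenzene: x = 0.7591, y = 0.3446

β = 0.7212, x_acetone = 0.0521, y_acetone = 0.2066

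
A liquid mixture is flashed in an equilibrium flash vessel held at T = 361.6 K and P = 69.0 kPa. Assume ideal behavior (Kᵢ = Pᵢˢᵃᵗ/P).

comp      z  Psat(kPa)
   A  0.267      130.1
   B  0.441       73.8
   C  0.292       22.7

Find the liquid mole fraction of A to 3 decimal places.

x_A = 0.224

Raoult's law: Kᵢ = Pᵢˢᵃᵗ/P = Pᵢˢᵃᵗ/69.0.
  K_A = 130.1/69.0 = 1.88551, K_B = 73.8/69.0 = 1.06957, K_C = 22.7/69.0 = 0.32899
Rachford–Rice: g(β) = Σ zᵢ(Kᵢ−1)/(1+β(Kᵢ−1)) = 0.
g(0) = ΣzᵢKᵢ − 1 = 0.071 and g(1) = 1 − Σzᵢ/Kᵢ = -0.442, so a root lies in (0, 1).
Iterate (Newton) starting at β = 0.5:
  β = 0.500: g = -0.1013, g' = -0.400 → β = 0.247
  β = 0.247: g = -0.0107, g' = -0.332 → β = 0.215
Converged at β = 0.215.
Compositions from xᵢ = zᵢ/(1+β(Kᵢ−1)), yᵢ = Kᵢxᵢ:
  A: x = 0.224, y = 0.423
  B: x = 0.435, y = 0.465
  C: x = 0.341, y = 0.112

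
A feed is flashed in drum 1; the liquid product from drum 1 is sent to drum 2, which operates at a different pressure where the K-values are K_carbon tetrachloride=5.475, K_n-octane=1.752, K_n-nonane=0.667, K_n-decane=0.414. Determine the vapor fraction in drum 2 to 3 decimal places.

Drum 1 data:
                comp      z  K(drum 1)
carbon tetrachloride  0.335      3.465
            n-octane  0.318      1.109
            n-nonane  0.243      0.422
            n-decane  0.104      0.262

Drum 1:
Rachford–Rice: g(ψ₁) = Σ zᵢ(Kᵢ−1)/(1+ψ₁(Kᵢ−1)) = 0.
Feasibility: ΣzᵢKᵢ = 1.643, Σzᵢ/Kᵢ = 1.356 — both > 1, two phases present.
Newton iteration, ψ₁⁰ = 0.5:
  ψ₁ = 0.500: g = 0.0836, g' = -0.715 → ψ₁ = 0.617
  ψ₁ = 0.617: g = 0.0009, g' = -0.711 → ψ₁ = 0.618
Converged at ψ₁ = 0.618.
Drum-1 compositions:
  carbon tetrachloride: x = 0.133, y = 0.460
  n-octane: x = 0.298, y = 0.330
  n-nonane: x = 0.378, y = 0.160
  n-decane: x = 0.191, y = 0.050
Drum-2 feed = drum-1 liquid: z₂ = (0.1327, 0.2979, 0.3781, 0.1912).
Drum 2:
Material balance + equilibrium reduce to Σ zᵢ(Kᵢ−1)/(1+ψ₂(Kᵢ−1)) = 0.
Check two-phase: ΣzᵢKᵢ = 1.580 > 1 and Σzᵢ/Kᵢ = 1.223 > 1, so g(0) = 0.580 > 0 and g(1) = -0.223 < 0.
Newton iteration, ψ₂⁰ = 0.46:
  ψ₂ = 0.460: g = 0.0586, g' = -0.559 → ψ₂ = 0.565
  ψ₂ = 0.565: g = 0.0031, g' = -0.507 → ψ₂ = 0.571
Converged at ψ₂ = 0.571.
  carbon tetrachloride: x = 0.037, y = 0.204
  n-octane: x = 0.208, y = 0.365
  n-nonane: x = 0.467, y = 0.311
  n-decane: x = 0.287, y = 0.119

V/F (drum 2) = 0.571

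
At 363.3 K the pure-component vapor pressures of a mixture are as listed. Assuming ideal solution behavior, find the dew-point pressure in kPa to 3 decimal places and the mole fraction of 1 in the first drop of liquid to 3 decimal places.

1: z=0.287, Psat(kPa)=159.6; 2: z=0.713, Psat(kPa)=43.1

At the dew point ψ → 1, so Σzᵢ/Kᵢ = 1 with Kᵢ = Pᵢˢᵃᵗ/P ⇒ 1/P = Σzᵢ/Pᵢˢᵃᵗ.
1/P = 0.287/159.6 + 0.713/43.1 = 0.018341 ⇒ P = 54.522 kPa
xᵢ = zᵢP/Pᵢˢᵃᵗ ⇒ x_1 = 0.287·54.522/159.6 = 0.098

Pdew = 54.522 kPa, x_1 = 0.098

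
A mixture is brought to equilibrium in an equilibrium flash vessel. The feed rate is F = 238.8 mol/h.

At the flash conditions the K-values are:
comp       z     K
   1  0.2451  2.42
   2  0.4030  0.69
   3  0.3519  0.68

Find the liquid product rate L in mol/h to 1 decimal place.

Material balance + equilibrium reduce to Σ zᵢ(Kᵢ−1)/(1+ψ(Kᵢ−1)) = 0.
Feasibility: ΣzᵢKᵢ = 1.1105, Σzᵢ/Kᵢ = 1.2028 — both > 1, two phases present.
Newton iteration, ψ⁰ = 0.66:
  ψ = 0.6600: g = -0.12016, g' = -0.2508 → ψ = 0.1809
  ψ = 0.1809: g = 0.02502, g' = -0.3969 → ψ = 0.2440
  ψ = 0.2440: g = 0.00120, g' = -0.3603 → ψ = 0.2473
Converged at ψ = 0.2473.
Then V = ψ·F = 0.2473·238.8 = 59.1 mol/h and L = F − V = 179.7 mol/h.

L = 179.7 mol/h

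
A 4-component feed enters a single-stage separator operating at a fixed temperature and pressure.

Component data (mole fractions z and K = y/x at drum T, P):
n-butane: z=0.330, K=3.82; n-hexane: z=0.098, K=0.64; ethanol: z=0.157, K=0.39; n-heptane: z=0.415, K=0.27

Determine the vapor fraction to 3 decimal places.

ψ = 0.268

Material balance + equilibrium reduce to Σ zᵢ(Kᵢ−1)/(1+ψ(Kᵢ−1)) = 0.
g(0) = ΣzᵢKᵢ − 1 = 0.497 and g(1) = 1 − Σzᵢ/Kᵢ = -1.179, so a root lies in (0, 1).
Newton–Raphson from ψ = 0.35:
  ψ = 0.350: g = -0.1007, g' = -1.175 → ψ = 0.264
  ψ = 0.264: g = 0.0047, g' = -1.300 → ψ = 0.268
Converged at ψ = 0.268.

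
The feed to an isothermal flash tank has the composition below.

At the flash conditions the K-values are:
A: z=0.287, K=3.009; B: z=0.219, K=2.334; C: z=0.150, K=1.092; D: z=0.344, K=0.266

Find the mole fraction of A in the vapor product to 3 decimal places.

Material balance + equilibrium reduce to Σ zᵢ(Kᵢ−1)/(1+V/F(Kᵢ−1)) = 0.
g(0) = ΣzᵢKᵢ − 1 = 0.630 and g(1) = 1 − Σzᵢ/Kᵢ = -0.620, so a root lies in (0, 1).
Newton–Raphson from V/F = 0.55:
  V/F = 0.550: g = 0.0321, g' = -0.913 → V/F = 0.585
Converged at V/F = 0.585.
Compositions from xᵢ = zᵢ/(1+V/F(Kᵢ−1)), yᵢ = Kᵢxᵢ:
  A: x = 0.132, y = 0.397
  B: x = 0.123, y = 0.287
  C: x = 0.142, y = 0.155
  D: x = 0.603, y = 0.160

y_A = 0.397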